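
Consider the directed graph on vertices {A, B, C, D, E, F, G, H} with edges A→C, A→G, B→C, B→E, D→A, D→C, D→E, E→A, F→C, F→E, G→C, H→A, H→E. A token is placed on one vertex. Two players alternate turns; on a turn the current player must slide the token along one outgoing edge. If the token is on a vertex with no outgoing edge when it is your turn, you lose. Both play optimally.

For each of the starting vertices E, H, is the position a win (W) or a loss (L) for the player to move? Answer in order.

E: L, H: W

Compute win/loss labels from the base case upward. A position with no move is L. Any other position is W if it can reach an L in one move, else L.
Every edge goes from a vertex to one that appears earlier in the order C, G, A, E, H, D, B, F, so processing vertices in that order labels each vertex after all of its successors.
C: no outgoing edge → L
G: W (go to C, an L position)
A: W (go to C, an L position)
E: L (sole option A(W) is W)
H: W (go to E, an L position)
D: W (go to E, an L position)
B: W (go to E, an L position)
F: W (go to E, an L position)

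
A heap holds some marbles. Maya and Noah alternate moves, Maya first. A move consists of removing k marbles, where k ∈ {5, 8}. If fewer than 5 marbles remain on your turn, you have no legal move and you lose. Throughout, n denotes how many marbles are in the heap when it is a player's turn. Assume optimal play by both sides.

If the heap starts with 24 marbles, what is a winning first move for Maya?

Positions with no move are L. A position that does have a move is losing for the player to move precisely when every available move leads to a winning position for the opponent. Fill in the labels:
n=0: no move → L
n=1: no move → L
n=2: no move → L
n=3: no move → L
n=4: no move → L
n=5: →0(L), so W
n=6: →1(L), so W
n=7: →2(L), so W
n=8: →3(L), so W
n=9: →4(L), so W
n=10: →2(L), so W
n=11: →3(L), so W
n=12: →4(L), so W
n=13: →8(W), 5(W) — all W, so L
n=14: →9(W), 6(W) — all W, so L
n=15: →10(W), 7(W) — all W, so L
n=16: →11(W), 8(W) — all W, so L
n=17: →12(W), 9(W) — all W, so L
n=18: →13(L), so W
n=19: →14(L), so W
n=20: →15(L), so W
n=21: →16(L), so W
n=22: →17(L), so W
n=23: →15(L), so W
n=24: →16(L), so W
From 24, the L positions reachable in one move are: 16.

Remove 8, leaving 16.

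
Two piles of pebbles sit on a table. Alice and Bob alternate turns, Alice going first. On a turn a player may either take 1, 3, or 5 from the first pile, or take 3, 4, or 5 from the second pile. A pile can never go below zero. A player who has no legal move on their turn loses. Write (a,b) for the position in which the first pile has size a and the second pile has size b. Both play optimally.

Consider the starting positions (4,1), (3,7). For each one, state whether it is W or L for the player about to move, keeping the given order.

(4,1): L, (3,7): W

Label each position W (a win for the player to move) or L (a loss). A position with no legal move is L; any other position is W exactly when some move reaches an L, and L when every move reaches a W.
No move ever increases a pile, so every position that can arise here has a ≤ 4 and b ≤ 7; it is enough to label the cells with 0 ≤ a ≤ 4 and 0 ≤ b ≤ 7.
Every move lowers a or b (never raises either), so fill the grid row by row in increasing a, and left to right within a row: each cell's successors are then already labelled.
      b=0  b=1  b=2  b=3  b=4  b=5  b=6  b=7
a=0:    L    L    L    W    W    W    W    W
a=1:    W    W    W    L    L    L    W    W
a=2:    L    L    L    W    W    W    W    W
a=3:    W    W    W    L    L    L    W    W
a=4:    L    L    L    W    W    W    W    W
Cells with no legal move (terminal, hence L): (0,0), (0,1), (0,2).
The remaining L cells, each justified by listing all of its moves:
(1,3): moves to (0,3)(W), (1,0)(W); every one is W ⇒ L
(1,4): moves to (0,4)(W), (1,1)(W), (1,0)(W); every one is W ⇒ L
(1,5): moves to (0,5)(W), (1,2)(W), (1,1)(W), (1,0)(W); every one is W ⇒ L
(2,0): the only move is to (1,0)(W), a W ⇒ L
(2,1): the only move is to (1,1)(W), a W ⇒ L
(2,2): the only move is to (1,2)(W), a W ⇒ L
(3,3): moves to (2,3)(W), (0,3)(W), (3,0)(W); every one is W ⇒ L
(3,4): moves to (2,4)(W), (0,4)(W), (3,1)(W), (3,0)(W); every one is W ⇒ L
(3,5): moves to (2,5)(W), (0,5)(W), (3,2)(W), (3,1)(W), (3,0)(W); every one is W ⇒ L
(4,0): moves to (3,0)(W), (1,0)(W); every one is W ⇒ L
(4,1): moves to (3,1)(W), (1,1)(W); every one is W ⇒ L
(4,2): moves to (3,2)(W), (1,2)(W); every one is W ⇒ L
Every other cell has at least one move into one of the L cells above, so it is W.
(4,1): one of the L cells justified above, so L
(3,7): the move to (3,4) reaches an L cell, so W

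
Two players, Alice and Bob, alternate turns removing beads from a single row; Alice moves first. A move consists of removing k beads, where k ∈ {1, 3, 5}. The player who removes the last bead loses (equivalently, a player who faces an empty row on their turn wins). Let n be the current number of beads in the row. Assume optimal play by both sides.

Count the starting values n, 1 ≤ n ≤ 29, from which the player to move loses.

Positions with no move are W. A position that does have a move is losing for the player to move precisely when every available move leads to a winning position for the opponent. Fill in the labels:
n=0: no move; the opponent has just taken the last bead and therefore loses → W
n=1: →0(W) only, which is W, so L
n=2: →1(L), so W
n=3: →2(W), 0(W) — all W, so L
n=4: →3(L), so W
n=5: →4(W), 2(W), 0(W) — all W, so L
n=6: →5(L), so W
n=7: →6(W), 4(W), 2(W) — all W, so L
n=8: →7(L), so W
n=9: →8(W), 6(W), 4(W) — all W, so L
n=10: →9(L), so W
n=11: →10(W), 8(W), 6(W) — all W, so L
n=12: →11(L), so W
n=13: →12(W), 10(W), 8(W) — all W, so L
n=14: →13(L), so W
n=15: →14(W), 12(W), 10(W) — all W, so L
n=16: →15(L), so W
n=17: →16(W), 14(W), 12(W) — all W, so L
n=18: →17(L), so W
n=19: →18(W), 16(W), 14(W) — all W, so L
n=20: →19(L), so W
n=21: →20(W), 18(W), 16(W) — all W, so L
n=22: →21(L), so W
n=23: →22(W), 20(W), 18(W) — all W, so L
n=24: →23(L), so W
n=25: →24(W), 22(W), 20(W) — all W, so L
n=26: →25(L), so W
n=27: →26(W), 24(W), 22(W) — all W, so L
n=28: →27(L), so W
n=29: →28(W), 26(W), 24(W) — all W, so L
L entries with 1 ≤ n ≤ 29 (the range starts at n=1): n = 1, 3, 5, 7, 9, 11, 13, 15, 17, 19, 21, 23, 25, 27, 29; that makes 15.

15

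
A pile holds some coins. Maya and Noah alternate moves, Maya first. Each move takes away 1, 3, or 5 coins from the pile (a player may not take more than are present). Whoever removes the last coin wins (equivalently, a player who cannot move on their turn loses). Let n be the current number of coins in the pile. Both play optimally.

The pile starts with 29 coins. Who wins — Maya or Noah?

Compute win/loss labels from the base case upward. A position with no move is L. Any other position is W if it can reach an L in one move, else L.
n=0: no move → L
n=1: can move to 0, which is L ⇒ W
n=2: the only move is to 1(W), a W ⇒ L
n=3: can move to 2, which is L ⇒ W
n=4: moves to 3(W), 1(W); every one is W ⇒ L
n=5: can move to 4, which is L ⇒ W
n=6: moves to 5(W), 3(W), 1(W); every one is W ⇒ L
n=7: can move to 6, which is L ⇒ W
n=8: moves to 7(W), 5(W), 3(W); every one is W ⇒ L
n=9: can move to 8, which is L ⇒ W
n=10: moves to 9(W), 7(W), 5(W); every one is W ⇒ L
n=11: can move to 10, which is L ⇒ W
n=12: moves to 11(W), 9(W), 7(W); every one is W ⇒ L
n=13: can move to 12, which is L ⇒ W
n=14: moves to 13(W), 11(W), 9(W); every one is W ⇒ L
n=15: can move to 14, which is L ⇒ W
n=16: moves to 15(W), 13(W), 11(W); every one is W ⇒ L
n=17: can move to 16, which is L ⇒ W
n=18: moves to 17(W), 15(W), 13(W); every one is W ⇒ L
n=19: can move to 18, which is L ⇒ W
n=20: moves to 19(W), 17(W), 15(W); every one is W ⇒ L
n=21: can move to 20, which is L ⇒ W
n=22: moves to 21(W), 19(W), 17(W); every one is W ⇒ L
n=23: can move to 22, which is L ⇒ W
n=24: moves to 23(W), 21(W), 19(W); every one is W ⇒ L
n=25: can move to 24, which is L ⇒ W
n=26: moves to 25(W), 23(W), 21(W); every one is W ⇒ L
n=27: can move to 26, which is L ⇒ W
n=28: moves to 27(W), 25(W), 23(W); every one is W ⇒ L
n=29: can move to 28, which is L ⇒ W
From 29 Maya can remove 1, leaving 28, reaching an L position.

Maya wins.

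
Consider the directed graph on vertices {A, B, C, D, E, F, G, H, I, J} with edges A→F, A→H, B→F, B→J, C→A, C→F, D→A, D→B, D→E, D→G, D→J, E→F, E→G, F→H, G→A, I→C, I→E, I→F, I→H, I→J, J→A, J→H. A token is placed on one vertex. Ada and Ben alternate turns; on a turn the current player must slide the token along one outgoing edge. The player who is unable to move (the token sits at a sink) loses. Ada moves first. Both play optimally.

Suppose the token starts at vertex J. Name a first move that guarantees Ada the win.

Build the W/L table. Terminal = L. A non-terminal position is W if it has a move to some L; otherwise it is L.
Every edge goes from a vertex to one that appears earlier in the order H, F, A, C, J, G, E, B, D, I, so processing vertices in that order labels each vertex after all of its successors.
H: no outgoing edge → L
F: reaches L-position H → W
A: reaches L-position H → W
C: only reaches A(W), F(W), all W → L
J: reaches L-position H → W
G: only reaches A(W), which is W → L
E: reaches L-position G → W
B: only reaches J(W), F(W), all W → L
D: reaches L-position B → W
I: reaches L-position C → W
From J, the L positions reachable in one move are: H.

Move to H.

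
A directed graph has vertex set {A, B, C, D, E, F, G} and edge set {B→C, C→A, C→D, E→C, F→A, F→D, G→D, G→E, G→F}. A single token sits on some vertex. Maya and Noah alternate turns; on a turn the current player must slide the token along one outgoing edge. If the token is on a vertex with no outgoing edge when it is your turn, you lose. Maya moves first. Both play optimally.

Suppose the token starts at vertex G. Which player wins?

Positions with no move are L. A position that does have a move is losing for the player to move precisely when every available move leads to a winning position for the opponent. Fill in the labels:
Every edge goes from a vertex to one that appears earlier in the order A, D, F, C, B, E, G, so processing vertices in that order labels each vertex after all of its successors.
A: no outgoing edge → L
D: no outgoing edge → L
F: W (go to D, an L position)
C: W (go to D, an L position)
B: L (sole option C(W) is W)
E: L (sole option C(W) is W)
G: W (go to E, an L position)
From G Maya can move to E, reaching an L position.

Maya wins.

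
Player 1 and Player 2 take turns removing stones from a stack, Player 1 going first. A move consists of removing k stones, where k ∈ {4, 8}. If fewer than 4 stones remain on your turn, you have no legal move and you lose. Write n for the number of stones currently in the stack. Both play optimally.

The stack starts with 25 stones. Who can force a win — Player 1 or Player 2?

Player 2 wins.

Positions with no move are L. A position that does have a move is losing for the player to move precisely when every available move leads to a winning position for the opponent. Fill in the labels:
n=0: no move → L
n=1: no move → L
n=2: no move → L
n=3: no move → L
n=4: →0(L), so W
n=5: →1(L), so W
n=6: →2(L), so W
n=7: →3(L), so W
n=8: →0(L), so W
n=9: →1(L), so W
n=10: →2(L), so W
n=11: →3(L), so W
n=12: →8(W), 4(W) — all W, so L
n=13: →9(W), 5(W) — all W, so L
n=14: →10(W), 6(W) — all W, so L
n=15: →11(W), 7(W) — all W, so L
n=16: →12(L), so W
n=17: →13(L), so W
n=18: →14(L), so W
n=19: →15(L), so W
n=20: →12(L), so W
n=21: →13(L), so W
n=22: →14(L), so W
n=23: →15(L), so W
n=24: →20(W), 16(W) — all W, so L
n=25: →21(W), 17(W) — all W, so L
Every move from 25 reaches a W position, so the mover loses.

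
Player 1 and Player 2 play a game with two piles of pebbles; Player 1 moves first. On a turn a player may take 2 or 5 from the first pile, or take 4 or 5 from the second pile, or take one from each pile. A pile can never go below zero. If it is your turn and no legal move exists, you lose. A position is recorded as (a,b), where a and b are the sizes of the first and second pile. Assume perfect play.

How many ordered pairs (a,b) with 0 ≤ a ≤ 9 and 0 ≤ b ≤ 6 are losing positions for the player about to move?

30

Use the standard recursion: the mover loses at a terminal position; elsewhere, the mover wins exactly when some move hands the opponent an L position.
Every move lowers a or b (never raises either), so fill the grid row by row in increasing a, and left to right within a row: each cell's successors are then already labelled.
      b=0  b=1  b=2  b=3  b=4  b=5  b=6
a=0:    L    L    L    L    W    W    W
a=1:    L    W    W    W    W    W    L
a=2:    W    W    W    W    L    L    L
a=3:    W    L    L    L    L    W    W
a=4:    L    L    W    W    W    W    W
a=5:    W    W    W    W    W    L    L
a=6:    W    W    L    L    L    L    W
a=7:    L    L    L    W    W    W    W
a=8:    L    W    W    W    W    W    L
a=9:    W    W    W    L    L    L    L
Cells with no legal move (terminal, hence L): (0,0), (0,1), (0,2), (0,3), (1,0).
The remaining L cells, each justified by listing all of its moves:
(1,6): L (options (1,2)(W), (1,1)(W), (0,5)(W) are all W)
(2,4): L (options (0,4)(W), (2,0)(W), (1,3)(W) are all W)
(2,5): L (options (0,5)(W), (2,1)(W), (2,0)(W), (1,4)(W) are all W)
(2,6): L (options (0,6)(W), (2,2)(W), (2,1)(W), (1,5)(W) are all W)
(3,1): L (options (1,1)(W), (2,0)(W) are all W)
(3,2): L (options (1,2)(W), (2,1)(W) are all W)
(3,3): L (options (1,3)(W), (2,2)(W) are all W)
(3,4): L (options (1,4)(W), (3,0)(W), (2,3)(W) are all W)
(4,0): L (sole option (2,0)(W) is W)
(4,1): L (options (2,1)(W), (3,0)(W) are all W)
(5,5): L (options (3,5)(W), (0,5)(W), (5,1)(W), (5,0)(W), (4,4)(W) are all W)
(5,6): L (options (3,6)(W), (0,6)(W), (5,2)(W), (5,1)(W), (4,5)(W) are all W)
(6,2): L (options (4,2)(W), (1,2)(W), (5,1)(W) are all W)
(6,3): L (options (4,3)(W), (1,3)(W), (5,2)(W) are all W)
(6,4): L (options (4,4)(W), (1,4)(W), (6,0)(W), (5,3)(W) are all W)
(6,5): L (options (4,5)(W), (1,5)(W), (6,1)(W), (6,0)(W), (5,4)(W) are all W)
(7,0): L (options (5,0)(W), (2,0)(W) are all W)
(7,1): L (options (5,1)(W), (2,1)(W), (6,0)(W) are all W)
(7,2): L (options (5,2)(W), (2,2)(W), (6,1)(W) are all W)
(8,0): L (options (6,0)(W), (3,0)(W) are all W)
(8,6): L (options (6,6)(W), (3,6)(W), (8,2)(W), (8,1)(W), (7,5)(W) are all W)
(9,3): L (options (7,3)(W), (4,3)(W), (8,2)(W) are all W)
(9,4): L (options (7,4)(W), (4,4)(W), (9,0)(W), (8,3)(W) are all W)
(9,5): L (options (7,5)(W), (4,5)(W), (9,1)(W), (9,0)(W), (8,4)(W) are all W)
(9,6): L (options (7,6)(W), (4,6)(W), (9,2)(W), (9,1)(W), (8,5)(W) are all W)
Every other cell has at least one move into one of the L cells above, so it is W.
L cells per row: a=0: 4, a=1: 2, a=2: 3, a=3: 4, a=4: 2, a=5: 2, a=6: 4, a=7: 3, a=8: 2, a=9: 4; total 30.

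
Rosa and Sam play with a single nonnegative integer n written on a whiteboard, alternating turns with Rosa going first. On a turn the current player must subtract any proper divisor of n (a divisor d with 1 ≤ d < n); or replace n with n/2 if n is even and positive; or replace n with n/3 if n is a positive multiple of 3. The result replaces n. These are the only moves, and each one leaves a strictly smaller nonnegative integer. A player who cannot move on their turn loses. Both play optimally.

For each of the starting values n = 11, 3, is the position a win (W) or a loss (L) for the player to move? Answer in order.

Label each position W (a win for the player to move) or L (a loss). A position with no legal move is L; any other position is W exactly when some move reaches an L, and L when every move reaches a W.
n=0: no move → L
n=1: no move → L
n=2: W (go to 1, an L position)
n=3: W (go to 1, an L position)
n=4: L (options 2(W), 3(W) are all W)
n=5: W (go to 4, an L position)
n=6: W (go to 4, an L position)
n=7: L (sole option 6(W) is W)
n=8: W (go to 4, an L position)
n=9: L (options 3(W), 6(W), 8(W) are all W)
n=10: W (go to 9, an L position)
n=11: L (sole option 10(W) is W)

11: L, 3: W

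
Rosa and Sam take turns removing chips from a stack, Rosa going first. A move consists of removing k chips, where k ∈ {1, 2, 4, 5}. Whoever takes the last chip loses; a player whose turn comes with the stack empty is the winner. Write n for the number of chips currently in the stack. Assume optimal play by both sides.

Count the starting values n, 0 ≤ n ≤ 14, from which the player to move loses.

5

Classify positions by backward induction: terminal positions (no move available) are W. From any other position, the mover wins iff some move reaches an L.
n=0: no move; the opponent has just taken the last chip and therefore loses → W
n=1: only reaches 0(W), which is W → L
n=2: reaches L-position 1 → W
n=3: reaches L-position 1 → W
n=4: only reaches 3(W), 2(W), 0(W), all W → L
n=5: reaches L-position 4 → W
n=6: reaches L-position 4 → W
n=7: only reaches 6(W), 5(W), 3(W), 2(W), all W → L
n=8: reaches L-position 7 → W
n=9: reaches L-position 7 → W
n=10: only reaches 9(W), 8(W), 6(W), 5(W), all W → L
n=11: reaches L-position 10 → W
n=12: reaches L-position 10 → W
n=13: only reaches 12(W), 11(W), 9(W), 8(W), all W → L
n=14: reaches L-position 13 → W
L entries with 0 ≤ n ≤ 14: n = 1, 4, 7, 10, 13; that makes 5.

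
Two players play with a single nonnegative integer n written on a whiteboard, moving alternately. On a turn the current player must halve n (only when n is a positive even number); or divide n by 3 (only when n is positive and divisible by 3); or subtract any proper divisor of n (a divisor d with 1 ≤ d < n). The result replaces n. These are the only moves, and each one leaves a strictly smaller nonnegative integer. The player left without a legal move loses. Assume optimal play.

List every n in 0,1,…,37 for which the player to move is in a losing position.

Classify positions by backward induction: terminal positions (no move available) are L. From any other position, the mover wins iff some move reaches an L.
n=0: no move → L
n=1: no move → L
n=2: reaches L-position 1 → W
n=3: reaches L-position 1 → W
n=4: only reaches 2(W), 3(W), all W → L
n=5: reaches L-position 4 → W
n=6: reaches L-position 4 → W
n=7: only reaches 6(W), which is W → L
n=8: reaches L-position 4 → W
n=9: only reaches 3(W), 6(W), 8(W), all W → L
n=10: reaches L-position 9 → W
n=11: only reaches 10(W), which is W → L
n=12: reaches L-position 4 → W
n=13: only reaches 12(W), which is W → L
n=14: reaches L-position 7 → W
n=15: only reaches 5(W), 10(W), 12(W), 14(W), all W → L
n=16: reaches L-position 15 → W
n=17: only reaches 16(W), which is W → L
n=18: reaches L-position 9 → W
n=19: only reaches 18(W), which is W → L
n=20: reaches L-position 15 → W
n=21: reaches L-position 7 → W
n=22: reaches L-position 11 → W
n=23: only reaches 22(W), which is W → L
n=24: reaches L-position 23 → W
n=25: only reaches 20(W), 24(W), all W → L
n=26: reaches L-position 13 → W
n=27: reaches L-position 9 → W
n=28: only reaches 14(W), 21(W), 24(W), 26(W), 27(W), all W → L
n=29: reaches L-position 28 → W
n=30: reaches L-position 15 → W
n=31: only reaches 30(W), which is W → L
n=32: reaches L-position 28 → W
n=33: reaches L-position 11 → W
n=34: reaches L-position 17 → W
n=35: reaches L-position 28 → W
n=36: only reaches 12(W), 18(W), 24(W), 27(W), 30(W), 32(W), 33(W), 34(W), 35(W), all W → L
n=37: reaches L-position 36 → W
The losing starting values of n are exactly the entries labelled L in this table (15 of them).

0, 1, 4, 7, 9, 11, 13, 15, 17, 19, 23, 25, 28, 31, 36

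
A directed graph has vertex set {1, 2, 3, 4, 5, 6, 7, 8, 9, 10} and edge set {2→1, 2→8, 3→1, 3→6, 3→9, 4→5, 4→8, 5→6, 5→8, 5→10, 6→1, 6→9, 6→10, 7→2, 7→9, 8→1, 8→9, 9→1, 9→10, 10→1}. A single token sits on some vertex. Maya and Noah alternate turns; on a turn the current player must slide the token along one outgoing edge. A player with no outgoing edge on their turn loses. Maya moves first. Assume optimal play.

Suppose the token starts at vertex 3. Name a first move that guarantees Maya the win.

Move to 1.

Use the standard recursion: the mover loses at a terminal position; elsewhere, the mover wins exactly when some move hands the opponent an L position.
Every edge goes from a vertex to one that appears earlier in the order 1, 10, 9, 6, 8, 5, 2, 3, 4, 7, so processing vertices in that order labels each vertex after all of its successors.
1: no outgoing edge → L
10: reaches L-position 1 → W
9: reaches L-position 1 → W
6: reaches L-position 1 → W
8: reaches L-position 1 → W
5: only reaches 8(W), 6(W), 10(W), all W → L
2: reaches L-position 1 → W
3: reaches L-position 1 → W
4: reaches L-position 5 → W
7: only reaches 2(W), 9(W), all W → L
From 3, the L positions reachable in one move are: 1.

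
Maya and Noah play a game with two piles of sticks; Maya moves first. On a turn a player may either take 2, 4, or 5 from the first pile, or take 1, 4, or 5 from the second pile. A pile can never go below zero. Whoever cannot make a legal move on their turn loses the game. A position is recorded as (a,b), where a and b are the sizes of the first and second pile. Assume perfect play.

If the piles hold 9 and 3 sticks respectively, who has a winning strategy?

Positions with no move are L. A position that does have a move is losing for the player to move precisely when every available move leads to a winning position for the opponent. Fill in the labels:
No move ever increases a pile, so every position that can arise here has a ≤ 9 and b ≤ 3; it is enough to label the cells with 0 ≤ a ≤ 9 and 0 ≤ b ≤ 3.
Every move lowers a or b (never raises either), so fill the grid row by row in increasing a, and left to right within a row: each cell's successors are then already labelled.
      b=0  b=1  b=2  b=3
a=0:    L    W    L    W
a=1:    L    W    L    W
a=2:    W    L    W    L
a=3:    W    L    W    L
a=4:    W    W    W    W
a=5:    W    W    W    W
a=6:    W    W    W    W
a=7:    L    W    L    W
a=8:    L    W    L    W
a=9:    W    L    W    L
Cells with no legal move (terminal, hence L): (0,0), (1,0).
The remaining L cells, each justified by listing all of its moves:
(0,2): L (sole option (0,1)(W) is W)
(1,2): L (sole option (1,1)(W) is W)
(2,1): L (options (0,1)(W), (2,0)(W) are all W)
(2,3): L (options (0,3)(W), (2,2)(W) are all W)
(3,1): L (options (1,1)(W), (3,0)(W) are all W)
(3,3): L (options (1,3)(W), (3,2)(W) are all W)
(7,0): L (options (5,0)(W), (3,0)(W), (2,0)(W) are all W)
(7,2): L (options (5,2)(W), (3,2)(W), (2,2)(W), (7,1)(W) are all W)
(8,0): L (options (6,0)(W), (4,0)(W), (3,0)(W) are all W)
(8,2): L (options (6,2)(W), (4,2)(W), (3,2)(W), (8,1)(W) are all W)
(9,1): L (options (7,1)(W), (5,1)(W), (4,1)(W), (9,0)(W) are all W)
(9,3): L (options (7,3)(W), (5,3)(W), (4,3)(W), (9,2)(W) are all W)
Every other cell has at least one move into one of the L cells above, so it is W.
The starting position (9,3) is L: whatever Maya does, the opponent receives a W position.

Noah wins.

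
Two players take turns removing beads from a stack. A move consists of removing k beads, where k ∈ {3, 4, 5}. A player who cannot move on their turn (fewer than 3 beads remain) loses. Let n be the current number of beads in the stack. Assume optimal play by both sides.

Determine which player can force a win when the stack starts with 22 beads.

Classify positions by backward induction: terminal positions (no move available) are L. From any other position, the mover wins iff some move reaches an L.
n=0: no move → L
n=1: no move → L
n=2: no move → L
n=3: →0(L), so W
n=4: →1(L), so W
n=5: →2(L), so W
n=6: →2(L), so W
n=7: →2(L), so W
n=8: →5(W), 4(W), 3(W) — all W, so L
n=9: →6(W), 5(W), 4(W) — all W, so L
n=10: →7(W), 6(W), 5(W) — all W, so L
n=11: →8(L), so W
n=12: →9(L), so W
n=13: →10(L), so W
n=14: →10(L), so W
n=15: →10(L), so W
n=16: →13(W), 12(W), 11(W) — all W, so L
n=17: →14(W), 13(W), 12(W) — all W, so L
n=18: →15(W), 14(W), 13(W) — all W, so L
n=19: →16(L), so W
n=20: →17(L), so W
n=21: →18(L), so W
n=22: →18(L), so W
The starting position 22 is W: the player to move should remove 4, leaving 18, handing over an L position.

The first player wins.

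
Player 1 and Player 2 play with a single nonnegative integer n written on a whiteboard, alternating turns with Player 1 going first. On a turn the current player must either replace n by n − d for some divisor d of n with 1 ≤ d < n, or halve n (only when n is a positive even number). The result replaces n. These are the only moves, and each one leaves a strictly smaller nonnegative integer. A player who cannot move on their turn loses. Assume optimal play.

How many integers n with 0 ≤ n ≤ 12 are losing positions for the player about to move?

Label each position W (a win for the player to move) or L (a loss). A position with no legal move is L; any other position is W exactly when some move reaches an L, and L when every move reaches a W.
n=0: no move → L
n=1: no move → L
n=2: W (go to 1, an L position)
n=3: L (sole option 2(W) is W)
n=4: W (go to 3, an L position)
n=5: L (sole option 4(W) is W)
n=6: W (go to 3, an L position)
n=7: L (sole option 6(W) is W)
n=8: W (go to 7, an L position)
n=9: L (options 6(W), 8(W) are all W)
n=10: W (go to 5, an L position)
n=11: L (sole option 10(W) is W)
n=12: W (go to 9, an L position)
L entries with 0 ≤ n ≤ 12: n = 0, 1, 3, 5, 7, 9, 11; that makes 7.

7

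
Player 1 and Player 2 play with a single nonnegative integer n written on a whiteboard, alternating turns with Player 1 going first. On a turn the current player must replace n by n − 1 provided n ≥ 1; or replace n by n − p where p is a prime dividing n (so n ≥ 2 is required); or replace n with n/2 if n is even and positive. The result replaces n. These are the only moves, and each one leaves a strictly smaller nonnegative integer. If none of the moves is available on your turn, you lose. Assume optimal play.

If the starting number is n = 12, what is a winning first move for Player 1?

Move to 9.

Use the standard recursion: the mover loses at a terminal position; elsewhere, the mover wins exactly when some move hands the opponent an L position.
n=0: no move → L
n=1: →0(L), so W
n=2: →0(L), so W
n=3: →0(L), so W
n=4: →2(W), 3(W) — all W, so L
n=5: →0(L), so W
n=6: →4(L), so W
n=7: →0(L), so W
n=8: →4(L), so W
n=9: →6(W), 8(W) — all W, so L
n=10: →9(L), so W
n=11: →0(L), so W
n=12: →9(L), so W
From 12, the L positions reachable in one move are: 9.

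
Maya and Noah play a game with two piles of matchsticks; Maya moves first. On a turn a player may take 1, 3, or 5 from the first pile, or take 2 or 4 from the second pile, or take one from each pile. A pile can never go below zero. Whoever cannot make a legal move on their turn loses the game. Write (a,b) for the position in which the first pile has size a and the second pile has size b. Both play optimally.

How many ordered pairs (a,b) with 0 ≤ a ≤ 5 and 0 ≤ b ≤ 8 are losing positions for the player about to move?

Use the standard recursion: the mover loses at a terminal position; elsewhere, the mover wins exactly when some move hands the opponent an L position.
Every move lowers a or b (never raises either), so fill the grid row by row in increasing a, and left to right within a row: each cell's successors are then already labelled.
      b=0  b=1  b=2  b=3  b=4  b=5  b=6  b=7  b=8
a=0:    L    L    W    W    W    W    L    L    W
a=1:    W    W    W    L    L    W    W    W    W
a=2:    L    L    W    W    W    W    L    L    W
a=3:    W    W    W    L    L    W    W    W    W
a=4:    L    L    W    W    W    W    L    L    W
a=5:    W    W    W    L    L    W    W    W    W
Cells with no legal move (terminal, hence L): (0,0), (0,1).
The remaining L cells, each justified by listing all of its moves:
(0,6): →(0,4)(W), (0,2)(W) — all W, so L
(0,7): →(0,5)(W), (0,3)(W) — all W, so L
(1,3): →(0,3)(W), (1,1)(W), (0,2)(W) — all W, so L
(1,4): →(0,4)(W), (1,2)(W), (1,0)(W), (0,3)(W) — all W, so L
(2,0): →(1,0)(W) only, which is W, so L
(2,1): →(1,1)(W), (1,0)(W) — all W, so L
(2,6): →(1,6)(W), (2,4)(W), (2,2)(W), (1,5)(W) — all W, so L
(2,7): →(1,7)(W), (2,5)(W), (2,3)(W), (1,6)(W) — all W, so L
(3,3): →(2,3)(W), (0,3)(W), (3,1)(W), (2,2)(W) — all W, so L
(3,4): →(2,4)(W), (0,4)(W), (3,2)(W), (3,0)(W), (2,3)(W) — all W, so L
(4,0): →(3,0)(W), (1,0)(W) — all W, so L
(4,1): →(3,1)(W), (1,1)(W), (3,0)(W) — all W, so L
(4,6): →(3,6)(W), (1,6)(W), (4,4)(W), (4,2)(W), (3,5)(W) — all W, so L
(4,7): →(3,7)(W), (1,7)(W), (4,5)(W), (4,3)(W), (3,6)(W) — all W, so L
(5,3): →(4,3)(W), (2,3)(W), (0,3)(W), (5,1)(W), (4,2)(W) — all W, so L
(5,4): →(4,4)(W), (2,4)(W), (0,4)(W), (5,2)(W), (5,0)(W), (4,3)(W) — all W, so L
Every other cell has at least one move into one of the L cells above, so it is W.
L cells per row: a=0: 4, a=1: 2, a=2: 4, a=3: 2, a=4: 4, a=5: 2; total 18.

18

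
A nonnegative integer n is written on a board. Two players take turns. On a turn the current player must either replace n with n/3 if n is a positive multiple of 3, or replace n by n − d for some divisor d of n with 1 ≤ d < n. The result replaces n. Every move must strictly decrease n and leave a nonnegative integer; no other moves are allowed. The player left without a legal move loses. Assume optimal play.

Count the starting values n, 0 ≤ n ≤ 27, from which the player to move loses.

12

Positions with no move are L. A position that does have a move is losing for the player to move precisely when every available move leads to a winning position for the opponent. Fill in the labels:
n=0: no move → L
n=1: no move → L
n=2: reaches L-position 1 → W
n=3: reaches L-position 1 → W
n=4: only reaches 2(W), 3(W), all W → L
n=5: reaches L-position 4 → W
n=6: reaches L-position 4 → W
n=7: only reaches 6(W), which is W → L
n=8: reaches L-position 4 → W
n=9: only reaches 3(W), 6(W), 8(W), all W → L
n=10: reaches L-position 9 → W
n=11: only reaches 10(W), which is W → L
n=12: reaches L-position 4 → W
n=13: only reaches 12(W), which is W → L
n=14: reaches L-position 7 → W
n=15: only reaches 5(W), 10(W), 12(W), 14(W), all W → L
n=16: reaches L-position 15 → W
n=17: only reaches 16(W), which is W → L
n=18: reaches L-position 9 → W
n=19: only reaches 18(W), which is W → L
n=20: reaches L-position 15 → W
n=21: reaches L-position 7 → W
n=22: reaches L-position 11 → W
n=23: only reaches 22(W), which is W → L
n=24: reaches L-position 23 → W
n=25: only reaches 20(W), 24(W), all W → L
n=26: reaches L-position 13 → W
n=27: reaches L-position 9 → W
L entries with 0 ≤ n ≤ 27: n = 0, 1, 4, 7, 9, 11, 13, 15, 17, 19, 23, 25; that makes 12.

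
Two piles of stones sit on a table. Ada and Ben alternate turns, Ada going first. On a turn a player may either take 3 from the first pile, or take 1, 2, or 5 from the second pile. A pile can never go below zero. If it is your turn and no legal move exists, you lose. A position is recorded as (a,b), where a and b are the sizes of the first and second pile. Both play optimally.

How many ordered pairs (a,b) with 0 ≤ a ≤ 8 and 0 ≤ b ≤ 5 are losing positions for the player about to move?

18

Positions with no move are L. A position that does have a move is losing for the player to move precisely when every available move leads to a winning position for the opponent. Fill in the labels:
Every move lowers a or b (never raises either), so fill the grid row by row in increasing a, and left to right within a row: each cell's successors are then already labelled.
      b=0  b=1  b=2  b=3  b=4  b=5
a=0:    L    W    W    L    W    W
a=1:    L    W    W    L    W    W
a=2:    L    W    W    L    W    W
a=3:    W    L    W    W    L    W
a=4:    W    L    W    W    L    W
a=5:    W    L    W    W    L    W
a=6:    L    W    W    L    W    W
a=7:    L    W    W    L    W    W
a=8:    L    W    W    L    W    W
Cells with no legal move (terminal, hence L): (0,0), (1,0), (2,0).
The remaining L cells, each justified by listing all of its moves:
(0,3): L (options (0,2)(W), (0,1)(W) are all W)
(1,3): L (options (1,2)(W), (1,1)(W) are all W)
(2,3): L (options (2,2)(W), (2,1)(W) are all W)
(3,1): L (options (0,1)(W), (3,0)(W) are all W)
(3,4): L (options (0,4)(W), (3,3)(W), (3,2)(W) are all W)
(4,1): L (options (1,1)(W), (4,0)(W) are all W)
(4,4): L (options (1,4)(W), (4,3)(W), (4,2)(W) are all W)
(5,1): L (options (2,1)(W), (5,0)(W) are all W)
(5,4): L (options (2,4)(W), (5,3)(W), (5,2)(W) are all W)
(6,0): L (sole option (3,0)(W) is W)
(6,3): L (options (3,3)(W), (6,2)(W), (6,1)(W) are all W)
(7,0): L (sole option (4,0)(W) is W)
(7,3): L (options (4,3)(W), (7,2)(W), (7,1)(W) are all W)
(8,0): L (sole option (5,0)(W) is W)
(8,3): L (options (5,3)(W), (8,2)(W), (8,1)(W) are all W)
Every other cell has at least one move into one of the L cells above, so it is W.
L cells per row: a=0: 2, a=1: 2, a=2: 2, a=3: 2, a=4: 2, a=5: 2, a=6: 2, a=7: 2, a=8: 2; total 18.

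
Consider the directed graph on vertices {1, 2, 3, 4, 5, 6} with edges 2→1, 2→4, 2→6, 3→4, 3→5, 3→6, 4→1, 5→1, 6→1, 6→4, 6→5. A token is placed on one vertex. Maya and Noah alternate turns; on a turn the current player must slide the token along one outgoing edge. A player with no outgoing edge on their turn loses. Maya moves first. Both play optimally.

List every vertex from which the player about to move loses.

1, 3

Use the standard recursion: the mover loses at a terminal position; elsewhere, the mover wins exactly when some move hands the opponent an L position.
Every edge goes from a vertex to one that appears earlier in the order 1, 5, 4, 6, 3, 2, so processing vertices in that order labels each vertex after all of its successors.
1: no outgoing edge → L
5: →1(L), so W
4: →1(L), so W
6: →1(L), so W
3: →6(W), 4(W), 5(W) — all W, so L
2: →1(L), so W
The losing starting vertices are exactly the entries labelled L in this table (2 of them).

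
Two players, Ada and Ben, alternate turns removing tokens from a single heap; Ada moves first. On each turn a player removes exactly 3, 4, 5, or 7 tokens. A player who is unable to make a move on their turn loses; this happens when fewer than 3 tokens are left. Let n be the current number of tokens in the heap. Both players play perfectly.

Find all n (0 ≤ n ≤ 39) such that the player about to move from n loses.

Positions with no move are L. A position that does have a move is losing for the player to move precisely when every available move leads to a winning position for the opponent. Fill in the labels:
n=0: no move → L
n=1: no move → L
n=2: no move → L
n=3: →0(L), so W
n=4: →1(L), so W
n=5: →2(L), so W
n=6: →2(L), so W
n=7: →2(L), so W
n=8: →1(L), so W
n=9: →2(L), so W
n=10: →7(W), 6(W), 5(W), 3(W) — all W, so L
n=11: →8(W), 7(W), 6(W), 4(W) — all W, so L
n=12: →9(W), 8(W), 7(W), 5(W) — all W, so L
n=13: →10(L), so W
n=14: →11(L), so W
n=15: →12(L), so W
n=16: →12(L), so W
n=17: →12(L), so W
n=18: →11(L), so W
n=19: →12(L), so W
n=20: →17(W), 16(W), 15(W), 13(W) — all W, so L
n=21: →18(W), 17(W), 16(W), 14(W) — all W, so L
n=22: →19(W), 18(W), 17(W), 15(W) — all W, so L
n=23: →20(L), so W
n=24: →21(L), so W
n=25: →22(L), so W
n=26: →22(L), so W
n=27: →22(L), so W
n=28: →21(L), so W
n=29: →22(L), so W
n=30: →27(W), 26(W), 25(W), 23(W) — all W, so L
n=31: →28(W), 27(W), 26(W), 24(W) — all W, so L
n=32: →29(W), 28(W), 27(W), 25(W) — all W, so L
n=33: →30(L), so W
n=34: →31(L), so W
n=35: →32(L), so W
n=36: →32(L), so W
n=37: →32(L), so W
n=38: →31(L), so W
n=39: →32(L), so W
The losing starting values of n are exactly the entries labelled L in this table (12 of them).

0, 1, 2, 10, 11, 12, 20, 21, 22, 30, 31, 32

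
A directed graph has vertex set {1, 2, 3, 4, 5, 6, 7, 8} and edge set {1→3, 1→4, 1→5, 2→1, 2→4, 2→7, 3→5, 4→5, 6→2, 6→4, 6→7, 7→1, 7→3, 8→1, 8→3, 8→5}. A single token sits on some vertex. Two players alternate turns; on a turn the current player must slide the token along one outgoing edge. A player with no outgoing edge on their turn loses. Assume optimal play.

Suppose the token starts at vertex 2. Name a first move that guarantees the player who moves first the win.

Use the standard recursion: the mover loses at a terminal position; elsewhere, the mover wins exactly when some move hands the opponent an L position.
Every edge goes from a vertex to one that appears earlier in the order 5, 4, 3, 1, 7, 2, 6, 8, so processing vertices in that order labels each vertex after all of its successors.
5: no outgoing edge → L
4: reaches L-position 5 → W
3: reaches L-position 5 → W
1: reaches L-position 5 → W
7: only reaches 1(W), 3(W), all W → L
2: reaches L-position 7 → W
6: reaches L-position 7 → W
8: reaches L-position 5 → W
From 2, the L positions reachable in one move are: 7.

Move to 7.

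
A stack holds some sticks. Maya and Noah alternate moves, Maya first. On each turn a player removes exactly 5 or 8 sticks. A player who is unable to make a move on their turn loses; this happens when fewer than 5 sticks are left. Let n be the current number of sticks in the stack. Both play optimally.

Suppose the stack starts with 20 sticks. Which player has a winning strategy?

Build the W/L table. Terminal = L. A non-terminal position is W if it has a move to some L; otherwise it is L.
n=0: no move → L
n=1: no move → L
n=2: no move → L
n=3: no move → L
n=4: no move → L
n=5: reaches L-position 0 → W
n=6: reaches L-position 1 → W
n=7: reaches L-position 2 → W
n=8: reaches L-position 3 → W
n=9: reaches L-position 4 → W
n=10: reaches L-position 2 → W
n=11: reaches L-position 3 → W
n=12: reaches L-position 4 → W
n=13: only reaches 8(W), 5(W), all W → L
n=14: only reaches 9(W), 6(W), all W → L
n=15: only reaches 10(W), 7(W), all W → L
n=16: only reaches 11(W), 8(W), all W → L
n=17: only reaches 12(W), 9(W), all W → L
n=18: reaches L-position 13 → W
n=19: reaches L-position 14 → W
n=20: reaches L-position 15 → W
From 20 Maya can remove 5, leaving 15, reaching an L position.

Maya wins.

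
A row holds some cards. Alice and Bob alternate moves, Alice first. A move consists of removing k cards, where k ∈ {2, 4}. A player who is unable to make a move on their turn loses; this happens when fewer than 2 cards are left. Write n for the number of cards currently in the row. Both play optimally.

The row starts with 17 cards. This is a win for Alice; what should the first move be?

Remove 4, leaving 13.

Compute win/loss labels from the base case upward. A position with no move is L. Any other position is W if it can reach an L in one move, else L.
n=0: no move → L
n=1: no move → L
n=2: reaches L-position 0 → W
n=3: reaches L-position 1 → W
n=4: reaches L-position 0 → W
n=5: reaches L-position 1 → W
n=6: only reaches 4(W), 2(W), all W → L
n=7: only reaches 5(W), 3(W), all W → L
n=8: reaches L-position 6 → W
n=9: reaches L-position 7 → W
n=10: reaches L-position 6 → W
n=11: reaches L-position 7 → W
n=12: only reaches 10(W), 8(W), all W → L
n=13: only reaches 11(W), 9(W), all W → L
n=14: reaches L-position 12 → W
n=15: reaches L-position 13 → W
n=16: reaches L-position 12 → W
n=17: reaches L-position 13 → W
From 17, the L positions reachable in one move are: 13.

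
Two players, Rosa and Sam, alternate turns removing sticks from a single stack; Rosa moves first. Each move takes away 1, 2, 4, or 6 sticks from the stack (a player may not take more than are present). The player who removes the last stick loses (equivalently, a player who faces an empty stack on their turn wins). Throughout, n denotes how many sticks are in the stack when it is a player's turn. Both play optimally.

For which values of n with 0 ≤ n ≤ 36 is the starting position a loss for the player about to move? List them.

1, 4, 9, 12, 17, 20, 25, 28, 33, 36

Positions with no move are W. A position that does have a move is losing for the player to move precisely when every available move leads to a winning position for the opponent. Fill in the labels:
n=0: no move; the opponent has just taken the last stick and therefore loses → W
n=1: only reaches 0(W), which is W → L
n=2: reaches L-position 1 → W
n=3: reaches L-position 1 → W
n=4: only reaches 3(W), 2(W), 0(W), all W → L
n=5: reaches L-position 4 → W
n=6: reaches L-position 4 → W
n=7: reaches L-position 1 → W
n=8: reaches L-position 4 → W
n=9: only reaches 8(W), 7(W), 5(W), 3(W), all W → L
n=10: reaches L-position 9 → W
n=11: reaches L-position 9 → W
n=12: only reaches 11(W), 10(W), 8(W), 6(W), all W → L
n=13: reaches L-position 12 → W
n=14: reaches L-position 12 → W
n=15: reaches L-position 9 → W
n=16: reaches L-position 12 → W
n=17: only reaches 16(W), 15(W), 13(W), 11(W), all W → L
n=18: reaches L-position 17 → W
n=19: reaches L-position 17 → W
n=20: only reaches 19(W), 18(W), 16(W), 14(W), all W → L
n=21: reaches L-position 20 → W
n=22: reaches L-position 20 → W
n=23: reaches L-position 17 → W
n=24: reaches L-position 20 → W
n=25: only reaches 24(W), 23(W), 21(W), 19(W), all W → L
n=26: reaches L-position 25 → W
n=27: reaches L-position 25 → W
n=28: only reaches 27(W), 26(W), 24(W), 22(W), all W → L
n=29: reaches L-position 28 → W
n=30: reaches L-position 28 → W
n=31: reaches L-position 25 → W
n=32: reaches L-position 28 → W
n=33: only reaches 32(W), 31(W), 29(W), 27(W), all W → L
n=34: reaches L-position 33 → W
n=35: reaches L-position 33 → W
n=36: only reaches 35(W), 34(W), 32(W), 30(W), all W → L
The losing starting values of n are exactly the entries labelled L in this table (10 of them).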